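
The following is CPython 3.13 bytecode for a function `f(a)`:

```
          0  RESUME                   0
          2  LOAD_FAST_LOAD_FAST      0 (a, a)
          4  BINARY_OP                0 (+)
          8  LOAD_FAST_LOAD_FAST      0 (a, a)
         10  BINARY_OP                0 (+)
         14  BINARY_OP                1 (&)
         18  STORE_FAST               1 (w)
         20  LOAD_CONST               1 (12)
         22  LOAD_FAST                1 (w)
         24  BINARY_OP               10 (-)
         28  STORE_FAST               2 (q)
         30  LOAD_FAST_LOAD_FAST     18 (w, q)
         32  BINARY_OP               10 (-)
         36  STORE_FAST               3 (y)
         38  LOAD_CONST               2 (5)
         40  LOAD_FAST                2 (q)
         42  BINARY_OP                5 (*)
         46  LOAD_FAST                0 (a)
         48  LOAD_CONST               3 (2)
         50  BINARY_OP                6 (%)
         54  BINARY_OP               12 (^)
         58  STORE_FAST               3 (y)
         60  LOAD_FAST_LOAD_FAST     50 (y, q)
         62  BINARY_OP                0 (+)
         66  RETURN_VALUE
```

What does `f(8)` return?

LOAD_FAST_LOAD_FAST a,a → push 8,8. Stack: [8, 8]
BINARY_OP + → 8 + 8 = 16. Stack: [16]
LOAD_FAST_LOAD_FAST a,a → push 8,8. Stack: [16, 8, 8]
BINARY_OP + → 8 + 8 = 16. Stack: [16, 16]
BINARY_OP & → 16 & 16 = 16. Stack: [16]
STORE_FAST w → w=16. Stack: []
LOAD_CONST → push 12. Stack: [12]
LOAD_FAST w → push 16. Stack: [12, 16]
BINARY_OP - → 12 - 16 = -4. Stack: [-4]
STORE_FAST q → q=-4. Stack: []
LOAD_FAST_LOAD_FAST w,q → push 16,-4. Stack: [16, -4]
BINARY_OP - → 16 - -4 = 20. Stack: [20]
STORE_FAST y → y=20. Stack: []
LOAD_CONST → push 5. Stack: [5]
LOAD_FAST q → push -4. Stack: [5, -4]
BINARY_OP * → 5 * -4 = -20. Stack: [-20]
LOAD_FAST a → push 8. Stack: [-20, 8]
LOAD_CONST → push 2. Stack: [-20, 8, 2]
BINARY_OP % → 8 % 2 = 0. Stack: [-20, 0]
BINARY_OP ^ → -20 ^ 0 = -20. Stack: [-20]
STORE_FAST y → y=-20. Stack: []
LOAD_FAST_LOAD_FAST y,q → push -20,-4. Stack: [-20, -4]
BINARY_OP + → -20 + -4 = -24. Stack: [-24]
RETURN_VALUE → return -24.

-24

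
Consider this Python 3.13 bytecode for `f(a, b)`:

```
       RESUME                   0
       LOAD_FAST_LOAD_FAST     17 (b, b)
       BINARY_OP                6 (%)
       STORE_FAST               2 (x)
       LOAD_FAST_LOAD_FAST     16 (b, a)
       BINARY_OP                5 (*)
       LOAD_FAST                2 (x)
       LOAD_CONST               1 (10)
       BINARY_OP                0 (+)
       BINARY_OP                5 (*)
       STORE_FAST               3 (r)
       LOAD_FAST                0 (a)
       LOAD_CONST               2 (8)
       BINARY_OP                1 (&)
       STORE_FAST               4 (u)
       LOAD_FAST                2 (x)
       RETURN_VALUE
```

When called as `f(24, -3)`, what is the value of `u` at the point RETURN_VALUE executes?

LOAD_FAST_LOAD_FAST b,b → push -3,-3. Stack: [-3, -3]
BINARY_OP % → -3 % -3 = 0. Stack: [0]
STORE_FAST x → x=0. Stack: []
LOAD_FAST_LOAD_FAST b,a → push -3,24. Stack: [-3, 24]
BINARY_OP * → -3 * 24 = -72. Stack: [-72]
LOAD_FAST x → push 0. Stack: [-72, 0]
LOAD_CONST → push 10. Stack: [-72, 0, 10]
BINARY_OP + → 0 + 10 = 10. Stack: [-72, 10]
BINARY_OP * → -72 * 10 = -720. Stack: [-720]
STORE_FAST r → r=-720. Stack: []
LOAD_FAST a → push 24. Stack: [24]
LOAD_CONST → push 8. Stack: [24, 8]
BINARY_OP & → 24 & 8 = 8. Stack: [8]
STORE_FAST u → u=8. Stack: []
LOAD_FAST x → push 0. Stack: [0]
RETURN_VALUE → return 0.

8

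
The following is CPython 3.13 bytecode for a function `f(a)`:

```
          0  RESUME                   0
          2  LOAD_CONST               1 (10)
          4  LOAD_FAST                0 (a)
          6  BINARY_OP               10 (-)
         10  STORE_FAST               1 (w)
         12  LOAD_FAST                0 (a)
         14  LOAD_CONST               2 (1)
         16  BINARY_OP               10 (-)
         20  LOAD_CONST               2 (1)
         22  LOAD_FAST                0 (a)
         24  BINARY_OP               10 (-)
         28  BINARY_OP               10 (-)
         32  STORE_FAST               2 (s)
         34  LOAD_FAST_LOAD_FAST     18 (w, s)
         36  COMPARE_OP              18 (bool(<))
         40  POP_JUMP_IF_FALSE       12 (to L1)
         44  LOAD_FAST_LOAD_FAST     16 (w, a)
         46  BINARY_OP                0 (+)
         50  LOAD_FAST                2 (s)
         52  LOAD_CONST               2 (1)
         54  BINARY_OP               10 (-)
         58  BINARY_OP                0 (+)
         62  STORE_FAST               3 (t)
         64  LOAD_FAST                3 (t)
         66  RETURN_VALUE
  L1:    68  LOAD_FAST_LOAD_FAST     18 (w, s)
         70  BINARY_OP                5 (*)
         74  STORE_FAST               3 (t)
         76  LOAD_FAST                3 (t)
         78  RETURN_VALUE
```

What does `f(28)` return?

63

LOAD_CONST → push 10. Stack: [10]
LOAD_FAST a → push 28. Stack: [10, 28]
BINARY_OP - → 10 - 28 = -18. Stack: [-18]
STORE_FAST w → w=-18. Stack: []
LOAD_FAST a → push 28. Stack: [28]
LOAD_CONST → push 1. Stack: [28, 1]
BINARY_OP - → 28 - 1 = 27. Stack: [27]
LOAD_CONST → push 1. Stack: [27, 1]
LOAD_FAST a → push 28. Stack: [27, 1, 28]
BINARY_OP - → 1 - 28 = -27. Stack: [27, -27]
BINARY_OP - → 27 - -27 = 54. Stack: [54]
STORE_FAST s → s=54. Stack: []
LOAD_FAST_LOAD_FAST w,s → push -18,54. Stack: [-18, 54]
COMPARE_OP bool(<) → -18 vs 54 = True. Stack: [True]
POP_JUMP_IF_FALSE → pop True; no jump. Stack: []
LOAD_FAST_LOAD_FAST w,a → push -18,28. Stack: [-18, 28]
BINARY_OP + → -18 + 28 = 10. Stack: [10]
LOAD_FAST s → push 54. Stack: [10, 54]
LOAD_CONST → push 1. Stack: [10, 54, 1]
BINARY_OP - → 54 - 1 = 53. Stack: [10, 53]
BINARY_OP + → 10 + 53 = 63. Stack: [63]
STORE_FAST t → t=63. Stack: []
LOAD_FAST t → push 63. Stack: [63]
RETURN_VALUE → return 63.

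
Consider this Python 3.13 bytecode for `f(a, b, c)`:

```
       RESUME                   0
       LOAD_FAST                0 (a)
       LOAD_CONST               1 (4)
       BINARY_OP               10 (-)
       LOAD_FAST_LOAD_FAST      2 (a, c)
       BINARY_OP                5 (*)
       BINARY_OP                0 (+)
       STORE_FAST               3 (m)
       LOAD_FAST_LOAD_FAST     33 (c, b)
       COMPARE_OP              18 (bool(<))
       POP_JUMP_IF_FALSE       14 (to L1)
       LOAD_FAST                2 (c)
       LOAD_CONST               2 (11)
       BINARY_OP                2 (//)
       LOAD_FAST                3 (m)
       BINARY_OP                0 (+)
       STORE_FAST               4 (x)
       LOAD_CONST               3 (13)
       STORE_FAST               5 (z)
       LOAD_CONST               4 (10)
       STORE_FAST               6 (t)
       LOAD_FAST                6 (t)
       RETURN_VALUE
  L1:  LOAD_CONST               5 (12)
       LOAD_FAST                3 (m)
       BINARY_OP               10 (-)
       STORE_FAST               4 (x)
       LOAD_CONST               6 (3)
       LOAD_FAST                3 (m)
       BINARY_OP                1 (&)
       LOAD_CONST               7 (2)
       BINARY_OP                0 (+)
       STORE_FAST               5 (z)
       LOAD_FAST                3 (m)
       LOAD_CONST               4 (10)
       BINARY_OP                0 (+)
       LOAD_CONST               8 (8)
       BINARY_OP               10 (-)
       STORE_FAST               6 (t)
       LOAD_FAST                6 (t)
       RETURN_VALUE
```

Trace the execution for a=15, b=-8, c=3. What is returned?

LOAD_FAST a → push 15. Stack: [15]
LOAD_CONST → push 4. Stack: [15, 4]
BINARY_OP - → 15 - 4 = 11. Stack: [11]
LOAD_FAST_LOAD_FAST a,c → push 15,3. Stack: [11, 15, 3]
BINARY_OP * → 15 * 3 = 45. Stack: [11, 45]
BINARY_OP + → 11 + 45 = 56. Stack: [56]
STORE_FAST m → m=56. Stack: []
LOAD_FAST_LOAD_FAST c,b → push 3,-8. Stack: [3, -8]
COMPARE_OP bool(<) → 3 vs -8 = False. Stack: [False]
POP_JUMP_IF_FALSE → pop False; jump. Stack: []
LOAD_CONST → push 12. Stack: [12]
LOAD_FAST m → push 56. Stack: [12, 56]
BINARY_OP - → 12 - 56 = -44. Stack: [-44]
STORE_FAST x → x=-44. Stack: []
LOAD_CONST → push 3. Stack: [3]
LOAD_FAST m → push 56. Stack: [3, 56]
BINARY_OP & → 3 & 56 = 0. Stack: [0]
LOAD_CONST → push 2. Stack: [0, 2]
BINARY_OP + → 0 + 2 = 2. Stack: [2]
STORE_FAST z → z=2. Stack: []
LOAD_FAST m → push 56. Stack: [56]
LOAD_CONST → push 10. Stack: [56, 10]
BINARY_OP + → 56 + 10 = 66. Stack: [66]
LOAD_CONST → push 8. Stack: [66, 8]
BINARY_OP - → 66 - 8 = 58. Stack: [58]
STORE_FAST t → t=58. Stack: []
LOAD_FAST t → push 58. Stack: [58]
RETURN_VALUE → return 58.

58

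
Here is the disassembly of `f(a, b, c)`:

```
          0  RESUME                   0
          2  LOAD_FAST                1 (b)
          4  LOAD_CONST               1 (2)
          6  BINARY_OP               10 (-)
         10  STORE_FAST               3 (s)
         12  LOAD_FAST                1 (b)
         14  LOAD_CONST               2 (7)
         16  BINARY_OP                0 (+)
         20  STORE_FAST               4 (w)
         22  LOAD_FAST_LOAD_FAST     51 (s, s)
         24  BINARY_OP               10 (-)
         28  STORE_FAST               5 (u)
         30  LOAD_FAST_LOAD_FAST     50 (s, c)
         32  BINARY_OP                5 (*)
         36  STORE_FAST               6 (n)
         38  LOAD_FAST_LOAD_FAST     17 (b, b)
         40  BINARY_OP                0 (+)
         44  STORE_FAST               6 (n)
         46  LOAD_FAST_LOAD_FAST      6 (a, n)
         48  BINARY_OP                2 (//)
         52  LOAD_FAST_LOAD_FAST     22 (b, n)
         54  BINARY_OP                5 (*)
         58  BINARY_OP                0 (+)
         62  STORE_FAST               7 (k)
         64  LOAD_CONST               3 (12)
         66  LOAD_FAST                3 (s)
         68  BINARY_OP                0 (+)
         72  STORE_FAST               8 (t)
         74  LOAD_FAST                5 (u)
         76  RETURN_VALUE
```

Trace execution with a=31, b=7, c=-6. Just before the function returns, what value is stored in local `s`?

LOAD_FAST b → push 7. Stack: [7]
LOAD_CONST → push 2. Stack: [7, 2]
BINARY_OP - → 7 - 2 = 5. Stack: [5]
STORE_FAST s → s=5. Stack: []
LOAD_FAST b → push 7. Stack: [7]
LOAD_CONST → push 7. Stack: [7, 7]
BINARY_OP + → 7 + 7 = 14. Stack: [14]
STORE_FAST w → w=14. Stack: []
LOAD_FAST_LOAD_FAST s,s → push 5,5. Stack: [5, 5]
BINARY_OP - → 5 - 5 = 0. Stack: [0]
STORE_FAST u → u=0. Stack: []
LOAD_FAST_LOAD_FAST s,c → push 5,-6. Stack: [5, -6]
BINARY_OP * → 5 * -6 = -30. Stack: [-30]
STORE_FAST n → n=-30. Stack: []
LOAD_FAST_LOAD_FAST b,b → push 7,7. Stack: [7, 7]
BINARY_OP + → 7 + 7 = 14. Stack: [14]
STORE_FAST n → n=14. Stack: []
LOAD_FAST_LOAD_FAST a,n → push 31,14. Stack: [31, 14]
BINARY_OP // → 31 // 14 = 2. Stack: [2]
LOAD_FAST_LOAD_FAST b,n → push 7,14. Stack: [2, 7, 14]
BINARY_OP * → 7 * 14 = 98. Stack: [2, 98]
BINARY_OP + → 2 + 98 = 100. Stack: [100]
STORE_FAST k → k=100. Stack: []
LOAD_CONST → push 12. Stack: [12]
LOAD_FAST s → push 5. Stack: [12, 5]
BINARY_OP + → 12 + 5 = 17. Stack: [17]
STORE_FAST t → t=17. Stack: []
LOAD_FAST u → push 0. Stack: [0]
RETURN_VALUE → return 0.

5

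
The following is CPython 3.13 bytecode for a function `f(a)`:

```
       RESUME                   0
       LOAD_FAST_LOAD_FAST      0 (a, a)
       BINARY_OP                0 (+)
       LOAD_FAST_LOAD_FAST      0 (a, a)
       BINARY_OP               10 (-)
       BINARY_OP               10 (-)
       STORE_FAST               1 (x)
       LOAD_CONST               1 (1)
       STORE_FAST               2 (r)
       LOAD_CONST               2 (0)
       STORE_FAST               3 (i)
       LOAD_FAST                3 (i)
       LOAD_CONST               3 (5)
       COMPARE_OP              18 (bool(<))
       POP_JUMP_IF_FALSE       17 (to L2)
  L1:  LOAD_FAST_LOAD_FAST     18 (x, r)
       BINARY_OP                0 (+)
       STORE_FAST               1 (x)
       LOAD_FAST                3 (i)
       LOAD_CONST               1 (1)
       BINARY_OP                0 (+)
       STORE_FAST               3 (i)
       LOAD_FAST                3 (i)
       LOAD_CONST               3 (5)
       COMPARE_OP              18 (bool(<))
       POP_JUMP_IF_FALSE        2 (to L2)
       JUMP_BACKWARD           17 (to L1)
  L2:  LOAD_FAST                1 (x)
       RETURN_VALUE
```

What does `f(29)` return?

63

LOAD_FAST_LOAD_FAST a,a → push 29,29
BINARY_OP + → 29 + 29 = 58
LOAD_FAST_LOAD_FAST a,a → push 29,29
BINARY_OP - → 29 - 29 = 0
BINARY_OP - → 58 - 0 = 58
STORE_FAST x → x=58
LOAD_CONST → push 1
STORE_FAST r → r=1
LOAD_CONST → push 0
STORE_FAST i → i=0
LOAD_FAST i → push 0
LOAD_CONST → push 5
COMPARE_OP bool(<) → 0 vs 5 = True
POP_JUMP_IF_FALSE → pop True; no jump
LOAD_FAST_LOAD_FAST x,r → push 58,1
BINARY_OP + → 58 + 1 = 59
STORE_FAST x → x=59
LOAD_FAST i → push 0
LOAD_CONST → push 1
BINARY_OP + → 0 + 1 = 1
STORE_FAST i → i=1
LOAD_FAST i → push 1
LOAD_CONST → push 5
COMPARE_OP bool(<) → 1 vs 5 = True
POP_JUMP_IF_FALSE → pop True; no jump
LOAD_FAST_LOAD_FAST x,r → push 59,1
BINARY_OP + → 59 + 1 = 60
STORE_FAST x → x=60
LOAD_FAST i → push 1
LOAD_CONST → push 1
BINARY_OP + → 1 + 1 = 2
STORE_FAST i → i=2
LOAD_FAST i → push 2
LOAD_CONST → push 5
COMPARE_OP bool(<) → 2 vs 5 = True
POP_JUMP_IF_FALSE → pop True; no jump
LOAD_FAST_LOAD_FAST x,r → push 60,1
BINARY_OP + → 60 + 1 = 61
STORE_FAST x → x=61
LOAD_FAST i → push 2
LOAD_CONST → push 1
BINARY_OP + → 2 + 1 = 3
STORE_FAST i → i=3
LOAD_FAST i → push 3
LOAD_CONST → push 5
COMPARE_OP bool(<) → 3 vs 5 = True
POP_JUMP_IF_FALSE → pop True; no jump
LOAD_FAST_LOAD_FAST x,r → push 61,1
BINARY_OP + → 61 + 1 = 62
STORE_FAST x → x=62
LOAD_FAST i → push 3
LOAD_CONST → push 1
BINARY_OP + → 3 + 1 = 4
STORE_FAST i → i=4
LOAD_FAST i → push 4
LOAD_CONST → push 5
COMPARE_OP bool(<) → 4 vs 5 = True
POP_JUMP_IF_FALSE → pop True; no jump
LOAD_FAST_LOAD_FAST x,r → push 62,1
BINARY_OP + → 62 + 1 = 63
STORE_FAST x → x=63
LOAD_FAST i → push 4
LOAD_CONST → push 1
BINARY_OP + → 4 + 1 = 5
STORE_FAST i → i=5
LOAD_FAST i → push 5
LOAD_CONST → push 5
COMPARE_OP bool(<) → 5 vs 5 = False
POP_JUMP_IF_FALSE → pop False; jump
LOAD_FAST x → push 63
RETURN_VALUE → return 63.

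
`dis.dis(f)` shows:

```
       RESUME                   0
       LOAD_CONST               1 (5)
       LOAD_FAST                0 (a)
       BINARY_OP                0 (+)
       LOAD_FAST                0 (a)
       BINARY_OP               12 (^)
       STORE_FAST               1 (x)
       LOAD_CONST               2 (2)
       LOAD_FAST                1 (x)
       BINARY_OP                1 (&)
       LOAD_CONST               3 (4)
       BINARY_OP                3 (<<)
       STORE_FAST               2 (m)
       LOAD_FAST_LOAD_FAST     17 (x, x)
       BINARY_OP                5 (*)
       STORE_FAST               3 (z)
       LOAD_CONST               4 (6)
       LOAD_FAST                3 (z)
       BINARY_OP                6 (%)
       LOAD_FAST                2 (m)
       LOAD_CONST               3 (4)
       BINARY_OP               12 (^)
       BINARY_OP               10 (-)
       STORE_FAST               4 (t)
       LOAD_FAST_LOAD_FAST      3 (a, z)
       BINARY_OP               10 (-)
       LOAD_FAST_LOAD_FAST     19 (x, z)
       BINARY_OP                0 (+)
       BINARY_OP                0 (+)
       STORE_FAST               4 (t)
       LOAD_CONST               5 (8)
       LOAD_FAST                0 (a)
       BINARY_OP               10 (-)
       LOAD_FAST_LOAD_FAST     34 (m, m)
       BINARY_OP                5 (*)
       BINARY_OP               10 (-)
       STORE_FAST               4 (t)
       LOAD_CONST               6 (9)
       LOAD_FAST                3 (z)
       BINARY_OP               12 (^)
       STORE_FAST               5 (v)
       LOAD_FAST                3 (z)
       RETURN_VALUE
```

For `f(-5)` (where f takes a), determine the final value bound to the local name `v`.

16

LOAD_CONST → push 5. Stack: [5]
LOAD_FAST a → push -5. Stack: [5, -5]
BINARY_OP + → 5 + -5 = 0. Stack: [0]
LOAD_FAST a → push -5. Stack: [0, -5]
BINARY_OP ^ → 0 ^ -5 = -5. Stack: [-5]
STORE_FAST x → x=-5. Stack: []
LOAD_CONST → push 2. Stack: [2]
LOAD_FAST x → push -5. Stack: [2, -5]
BINARY_OP & → 2 & -5 = 2. Stack: [2]
LOAD_CONST → push 4. Stack: [2, 4]
BINARY_OP << → 2 << 4 = 32. Stack: [32]
STORE_FAST m → m=32. Stack: []
LOAD_FAST_LOAD_FAST x,x → push -5,-5. Stack: [-5, -5]
BINARY_OP * → -5 * -5 = 25. Stack: [25]
STORE_FAST z → z=25. Stack: []
LOAD_CONST → push 6. Stack: [6]
LOAD_FAST z → push 25. Stack: [6, 25]
BINARY_OP % → 6 % 25 = 6. Stack: [6]
LOAD_FAST m → push 32. Stack: [6, 32]
LOAD_CONST → push 4. Stack: [6, 32, 4]
BINARY_OP ^ → 32 ^ 4 = 36. Stack: [6, 36]
BINARY_OP - → 6 - 36 = -30. Stack: [-30]
STORE_FAST t → t=-30. Stack: []
LOAD_FAST_LOAD_FAST a,z → push -5,25. Stack: [-5, 25]
BINARY_OP - → -5 - 25 = -30. Stack: [-30]
LOAD_FAST_LOAD_FAST x,z → push -5,25. Stack: [-30, -5, 25]
BINARY_OP + → -5 + 25 = 20. Stack: [-30, 20]
BINARY_OP + → -30 + 20 = -10. Stack: [-10]
STORE_FAST t → t=-10. Stack: []
LOAD_CONST → push 8. Stack: [8]
LOAD_FAST a → push -5. Stack: [8, -5]
BINARY_OP - → 8 - -5 = 13. Stack: [13]
LOAD_FAST_LOAD_FAST m,m → push 32,32. Stack: [13, 32, 32]
BINARY_OP * → 32 * 32 = 1024. Stack: [13, 1024]
BINARY_OP - → 13 - 1024 = -1011. Stack: [-1011]
STORE_FAST t → t=-1011. Stack: []
LOAD_CONST → push 9. Stack: [9]
LOAD_FAST z → push 25. Stack: [9, 25]
BINARY_OP ^ → 9 ^ 25 = 16. Stack: [16]
STORE_FAST v → v=16. Stack: []
LOAD_FAST z → push 25. Stack: [25]
RETURN_VALUE → return 25.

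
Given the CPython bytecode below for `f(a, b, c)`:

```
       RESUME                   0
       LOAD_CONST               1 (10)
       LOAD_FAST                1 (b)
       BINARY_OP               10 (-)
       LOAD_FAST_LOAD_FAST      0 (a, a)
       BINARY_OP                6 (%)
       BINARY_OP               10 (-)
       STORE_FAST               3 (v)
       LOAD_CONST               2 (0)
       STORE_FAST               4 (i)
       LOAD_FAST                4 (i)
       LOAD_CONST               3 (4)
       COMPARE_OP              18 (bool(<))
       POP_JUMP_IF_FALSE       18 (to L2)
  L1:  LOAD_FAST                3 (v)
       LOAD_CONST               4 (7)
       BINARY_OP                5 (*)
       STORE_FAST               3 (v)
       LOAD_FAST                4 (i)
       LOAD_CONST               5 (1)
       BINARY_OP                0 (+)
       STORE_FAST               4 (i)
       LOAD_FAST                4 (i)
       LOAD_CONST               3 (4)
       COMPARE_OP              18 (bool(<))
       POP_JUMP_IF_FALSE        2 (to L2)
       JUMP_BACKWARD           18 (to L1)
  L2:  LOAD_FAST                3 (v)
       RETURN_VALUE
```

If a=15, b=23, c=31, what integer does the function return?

-31213

LOAD_CONST → push 10. Stack: [10]
LOAD_FAST b → push 23. Stack: [10, 23]
BINARY_OP - → 10 - 23 = -13. Stack: [-13]
LOAD_FAST_LOAD_FAST a,a → push 15,15. Stack: [-13, 15, 15]
BINARY_OP % → 15 % 15 = 0. Stack: [-13, 0]
BINARY_OP - → -13 - 0 = -13. Stack: [-13]
STORE_FAST v → v=-13. Stack: []
LOAD_CONST → push 0. Stack: [0]
STORE_FAST i → i=0. Stack: []
LOAD_FAST i → push 0. Stack: [0]
LOAD_CONST → push 4. Stack: [0, 4]
COMPARE_OP bool(<) → 0 vs 4 = True. Stack: [True]
POP_JUMP_IF_FALSE → pop True; no jump. Stack: []
LOAD_FAST v → push -13. Stack: [-13]
LOAD_CONST → push 7. Stack: [-13, 7]
BINARY_OP * → -13 * 7 = -91. Stack: [-91]
STORE_FAST v → v=-91. Stack: []
LOAD_FAST i → push 0. Stack: [0]
LOAD_CONST → push 1. Stack: [0, 1]
BINARY_OP + → 0 + 1 = 1. Stack: [1]
STORE_FAST i → i=1. Stack: []
LOAD_FAST i → push 1. Stack: [1]
LOAD_CONST → push 4. Stack: [1, 4]
COMPARE_OP bool(<) → 1 vs 4 = True. Stack: [True]
POP_JUMP_IF_FALSE → pop True; no jump. Stack: []
LOAD_FAST v → push -91. Stack: [-91]
LOAD_CONST → push 7. Stack: [-91, 7]
BINARY_OP * → -91 * 7 = -637. Stack: [-637]
STORE_FAST v → v=-637. Stack: []
LOAD_FAST i → push 1. Stack: [1]
LOAD_CONST → push 1. Stack: [1, 1]
BINARY_OP + → 1 + 1 = 2. Stack: [2]
STORE_FAST i → i=2. Stack: []
LOAD_FAST i → push 2. Stack: [2]
LOAD_CONST → push 4. Stack: [2, 4]
COMPARE_OP bool(<) → 2 vs 4 = True. Stack: [True]
POP_JUMP_IF_FALSE → pop True; no jump. Stack: []
LOAD_FAST v → push -637. Stack: [-637]
LOAD_CONST → push 7. Stack: [-637, 7]
BINARY_OP * → -637 * 7 = -4459. Stack: [-4459]
STORE_FAST v → v=-4459. Stack: []
LOAD_FAST i → push 2. Stack: [2]
LOAD_CONST → push 1. Stack: [2, 1]
BINARY_OP + → 2 + 1 = 3. Stack: [3]
STORE_FAST i → i=3. Stack: []
LOAD_FAST i → push 3. Stack: [3]
LOAD_CONST → push 4. Stack: [3, 4]
COMPARE_OP bool(<) → 3 vs 4 = True. Stack: [True]
POP_JUMP_IF_FALSE → pop True; no jump. Stack: []
LOAD_FAST v → push -4459. Stack: [-4459]
LOAD_CONST → push 7. Stack: [-4459, 7]
BINARY_OP * → -4459 * 7 = -31213. Stack: [-31213]
STORE_FAST v → v=-31213. Stack: []
LOAD_FAST i → push 3. Stack: [3]
LOAD_CONST → push 1. Stack: [3, 1]
BINARY_OP + → 3 + 1 = 4. Stack: [4]
STORE_FAST i → i=4. Stack: []
LOAD_FAST i → push 4. Stack: [4]
LOAD_CONST → push 4. Stack: [4, 4]
COMPARE_OP bool(<) → 4 vs 4 = False. Stack: [False]
POP_JUMP_IF_FALSE → pop False; jump. Stack: []
LOAD_FAST v → push -31213. Stack: [-31213]
RETURN_VALUE → return -31213.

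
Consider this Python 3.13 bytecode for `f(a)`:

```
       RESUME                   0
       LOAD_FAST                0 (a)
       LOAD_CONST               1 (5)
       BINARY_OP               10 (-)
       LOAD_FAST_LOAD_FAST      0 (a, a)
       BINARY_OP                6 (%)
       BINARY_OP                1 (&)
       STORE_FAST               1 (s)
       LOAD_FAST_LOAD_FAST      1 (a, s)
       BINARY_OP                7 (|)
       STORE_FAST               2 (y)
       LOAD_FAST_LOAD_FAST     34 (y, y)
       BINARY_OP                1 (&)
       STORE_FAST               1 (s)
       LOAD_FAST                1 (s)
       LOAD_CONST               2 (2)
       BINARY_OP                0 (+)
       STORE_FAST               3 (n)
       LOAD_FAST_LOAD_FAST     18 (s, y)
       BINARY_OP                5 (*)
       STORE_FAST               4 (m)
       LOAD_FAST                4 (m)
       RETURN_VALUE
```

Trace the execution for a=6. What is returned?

LOAD_FAST a → push 6. Stack: [6]
LOAD_CONST → push 5. Stack: [6, 5]
BINARY_OP - → 6 - 5 = 1. Stack: [1]
LOAD_FAST_LOAD_FAST a,a → push 6,6. Stack: [1, 6, 6]
BINARY_OP % → 6 % 6 = 0. Stack: [1, 0]
BINARY_OP & → 1 & 0 = 0. Stack: [0]
STORE_FAST s → s=0. Stack: []
LOAD_FAST_LOAD_FAST a,s → push 6,0. Stack: [6, 0]
BINARY_OP | → 6 | 0 = 6. Stack: [6]
STORE_FAST y → y=6. Stack: []
LOAD_FAST_LOAD_FAST y,y → push 6,6. Stack: [6, 6]
BINARY_OP & → 6 & 6 = 6. Stack: [6]
STORE_FAST s → s=6. Stack: []
LOAD_FAST s → push 6. Stack: [6]
LOAD_CONST → push 2. Stack: [6, 2]
BINARY_OP + → 6 + 2 = 8. Stack: [8]
STORE_FAST n → n=8. Stack: []
LOAD_FAST_LOAD_FAST s,y → push 6,6. Stack: [6, 6]
BINARY_OP * → 6 * 6 = 36. Stack: [36]
STORE_FAST m → m=36. Stack: []
LOAD_FAST m → push 36. Stack: [36]
RETURN_VALUE → return 36.

36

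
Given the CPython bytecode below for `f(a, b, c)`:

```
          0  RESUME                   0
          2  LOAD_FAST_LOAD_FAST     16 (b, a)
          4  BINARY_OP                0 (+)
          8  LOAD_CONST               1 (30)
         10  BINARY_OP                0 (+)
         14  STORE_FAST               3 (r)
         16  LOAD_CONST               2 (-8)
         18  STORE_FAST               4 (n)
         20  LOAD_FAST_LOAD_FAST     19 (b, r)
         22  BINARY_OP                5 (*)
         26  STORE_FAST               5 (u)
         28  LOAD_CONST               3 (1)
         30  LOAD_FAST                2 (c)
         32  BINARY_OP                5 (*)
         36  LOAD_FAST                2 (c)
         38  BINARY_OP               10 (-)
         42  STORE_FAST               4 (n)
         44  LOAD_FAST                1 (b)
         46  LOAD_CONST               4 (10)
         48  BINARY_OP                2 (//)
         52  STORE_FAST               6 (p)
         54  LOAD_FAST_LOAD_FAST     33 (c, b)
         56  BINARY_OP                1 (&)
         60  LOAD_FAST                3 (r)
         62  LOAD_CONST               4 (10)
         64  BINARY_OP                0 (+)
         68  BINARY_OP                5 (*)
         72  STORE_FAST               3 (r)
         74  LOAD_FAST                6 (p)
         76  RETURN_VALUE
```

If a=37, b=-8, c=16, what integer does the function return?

LOAD_FAST_LOAD_FAST b,a → push -8,37. Stack: [-8, 37]
BINARY_OP + → -8 + 37 = 29. Stack: [29]
LOAD_CONST → push 30. Stack: [29, 30]
BINARY_OP + → 29 + 30 = 59. Stack: [59]
STORE_FAST r → r=59. Stack: []
LOAD_CONST → push -8. Stack: [-8]
STORE_FAST n → n=-8. Stack: []
LOAD_FAST_LOAD_FAST b,r → push -8,59. Stack: [-8, 59]
BINARY_OP * → -8 * 59 = -472. Stack: [-472]
STORE_FAST u → u=-472. Stack: []
LOAD_CONST → push 1. Stack: [1]
LOAD_FAST c → push 16. Stack: [1, 16]
BINARY_OP * → 1 * 16 = 16. Stack: [16]
LOAD_FAST c → push 16. Stack: [16, 16]
BINARY_OP - → 16 - 16 = 0. Stack: [0]
STORE_FAST n → n=0. Stack: []
LOAD_FAST b → push -8. Stack: [-8]
LOAD_CONST → push 10. Stack: [-8, 10]
BINARY_OP // → -8 // 10 = -1. Stack: [-1]
STORE_FAST p → p=-1. Stack: []
LOAD_FAST_LOAD_FAST c,b → push 16,-8. Stack: [16, -8]
BINARY_OP & → 16 & -8 = 16. Stack: [16]
LOAD_FAST r → push 59. Stack: [16, 59]
LOAD_CONST → push 10. Stack: [16, 59, 10]
BINARY_OP + → 59 + 10 = 69. Stack: [16, 69]
BINARY_OP * → 16 * 69 = 1104. Stack: [1104]
STORE_FAST r → r=1104. Stack: []
LOAD_FAST p → push -1. Stack: [-1]
RETURN_VALUE → return -1.

-1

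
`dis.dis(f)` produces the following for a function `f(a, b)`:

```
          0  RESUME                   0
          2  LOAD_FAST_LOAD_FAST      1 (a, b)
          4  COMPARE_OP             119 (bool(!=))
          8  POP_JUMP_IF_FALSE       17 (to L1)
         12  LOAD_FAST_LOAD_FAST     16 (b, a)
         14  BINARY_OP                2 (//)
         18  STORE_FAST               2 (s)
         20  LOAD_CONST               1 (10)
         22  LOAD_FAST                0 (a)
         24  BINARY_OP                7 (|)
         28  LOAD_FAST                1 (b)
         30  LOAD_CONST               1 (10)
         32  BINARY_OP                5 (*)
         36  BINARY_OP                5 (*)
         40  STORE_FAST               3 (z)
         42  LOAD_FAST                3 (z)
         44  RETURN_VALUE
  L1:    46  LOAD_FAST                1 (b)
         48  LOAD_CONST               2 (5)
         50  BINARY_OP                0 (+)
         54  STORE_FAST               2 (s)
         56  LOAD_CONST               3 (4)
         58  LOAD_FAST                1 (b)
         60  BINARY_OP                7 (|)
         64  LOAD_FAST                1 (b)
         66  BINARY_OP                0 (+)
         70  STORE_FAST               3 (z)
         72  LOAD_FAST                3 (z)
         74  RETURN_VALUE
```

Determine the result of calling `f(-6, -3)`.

180

LOAD_FAST_LOAD_FAST a,b → push -6,-3. Stack: [-6, -3]
COMPARE_OP bool(!=) → -6 vs -3 = True. Stack: [True]
POP_JUMP_IF_FALSE → pop True; no jump. Stack: []
LOAD_FAST_LOAD_FAST b,a → push -3,-6. Stack: [-3, -6]
BINARY_OP // → -3 // -6 = 0. Stack: [0]
STORE_FAST s → s=0. Stack: []
LOAD_CONST → push 10. Stack: [10]
LOAD_FAST a → push -6. Stack: [10, -6]
BINARY_OP | → 10 | -6 = -6. Stack: [-6]
LOAD_FAST b → push -3. Stack: [-6, -3]
LOAD_CONST → push 10. Stack: [-6, -3, 10]
BINARY_OP * → -3 * 10 = -30. Stack: [-6, -30]
BINARY_OP * → -6 * -30 = 180. Stack: [180]
STORE_FAST z → z=180. Stack: []
LOAD_FAST z → push 180. Stack: [180]
RETURN_VALUE → return 180.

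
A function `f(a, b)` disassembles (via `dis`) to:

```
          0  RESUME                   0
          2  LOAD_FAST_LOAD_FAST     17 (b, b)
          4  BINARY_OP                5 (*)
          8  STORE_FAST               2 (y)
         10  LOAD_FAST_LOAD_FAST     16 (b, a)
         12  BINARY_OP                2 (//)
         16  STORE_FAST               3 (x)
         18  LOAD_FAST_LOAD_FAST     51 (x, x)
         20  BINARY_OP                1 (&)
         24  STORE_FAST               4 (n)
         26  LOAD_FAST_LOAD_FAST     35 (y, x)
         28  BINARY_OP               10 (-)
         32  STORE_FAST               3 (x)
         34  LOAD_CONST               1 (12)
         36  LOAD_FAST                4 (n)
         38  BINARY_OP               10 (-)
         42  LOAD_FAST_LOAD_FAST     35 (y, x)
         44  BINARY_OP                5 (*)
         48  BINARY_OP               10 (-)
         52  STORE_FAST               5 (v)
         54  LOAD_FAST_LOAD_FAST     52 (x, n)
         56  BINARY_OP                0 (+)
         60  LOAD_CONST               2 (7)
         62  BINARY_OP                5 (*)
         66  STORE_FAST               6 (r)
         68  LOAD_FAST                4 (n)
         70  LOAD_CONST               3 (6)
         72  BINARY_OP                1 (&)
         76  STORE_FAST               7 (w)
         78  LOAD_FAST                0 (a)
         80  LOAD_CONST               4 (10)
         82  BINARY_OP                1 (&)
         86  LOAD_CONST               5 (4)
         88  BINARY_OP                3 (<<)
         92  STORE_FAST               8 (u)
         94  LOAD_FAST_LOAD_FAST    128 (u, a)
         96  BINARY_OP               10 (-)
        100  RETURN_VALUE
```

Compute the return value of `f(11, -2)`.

149

LOAD_FAST_LOAD_FAST b,b → push -2,-2. Stack: [-2, -2]
BINARY_OP * → -2 * -2 = 4. Stack: [4]
STORE_FAST y → y=4. Stack: []
LOAD_FAST_LOAD_FAST b,a → push -2,11. Stack: [-2, 11]
BINARY_OP // → -2 // 11 = -1. Stack: [-1]
STORE_FAST x → x=-1. Stack: []
LOAD_FAST_LOAD_FAST x,x → push -1,-1. Stack: [-1, -1]
BINARY_OP & → -1 & -1 = -1. Stack: [-1]
STORE_FAST n → n=-1. Stack: []
LOAD_FAST_LOAD_FAST y,x → push 4,-1. Stack: [4, -1]
BINARY_OP - → 4 - -1 = 5. Stack: [5]
STORE_FAST x → x=5. Stack: []
LOAD_CONST → push 12. Stack: [12]
LOAD_FAST n → push -1. Stack: [12, -1]
BINARY_OP - → 12 - -1 = 13. Stack: [13]
LOAD_FAST_LOAD_FAST y,x → push 4,5. Stack: [13, 4, 5]
BINARY_OP * → 4 * 5 = 20. Stack: [13, 20]
BINARY_OP - → 13 - 20 = -7. Stack: [-7]
STORE_FAST v → v=-7. Stack: []
LOAD_FAST_LOAD_FAST x,n → push 5,-1. Stack: [5, -1]
BINARY_OP + → 5 + -1 = 4. Stack: [4]
LOAD_CONST → push 7. Stack: [4, 7]
BINARY_OP * → 4 * 7 = 28. Stack: [28]
STORE_FAST r → r=28. Stack: []
LOAD_FAST n → push -1. Stack: [-1]
LOAD_CONST → push 6. Stack: [-1, 6]
BINARY_OP & → -1 & 6 = 6. Stack: [6]
STORE_FAST w → w=6. Stack: []
LOAD_FAST a → push 11. Stack: [11]
LOAD_CONST → push 10. Stack: [11, 10]
BINARY_OP & → 11 & 10 = 10. Stack: [10]
LOAD_CONST → push 4. Stack: [10, 4]
BINARY_OP << → 10 << 4 = 160. Stack: [160]
STORE_FAST u → u=160. Stack: []
LOAD_FAST_LOAD_FAST u,a → push 160,11. Stack: [160, 11]
BINARY_OP - → 160 - 11 = 149. Stack: [149]
RETURN_VALUE → return 149.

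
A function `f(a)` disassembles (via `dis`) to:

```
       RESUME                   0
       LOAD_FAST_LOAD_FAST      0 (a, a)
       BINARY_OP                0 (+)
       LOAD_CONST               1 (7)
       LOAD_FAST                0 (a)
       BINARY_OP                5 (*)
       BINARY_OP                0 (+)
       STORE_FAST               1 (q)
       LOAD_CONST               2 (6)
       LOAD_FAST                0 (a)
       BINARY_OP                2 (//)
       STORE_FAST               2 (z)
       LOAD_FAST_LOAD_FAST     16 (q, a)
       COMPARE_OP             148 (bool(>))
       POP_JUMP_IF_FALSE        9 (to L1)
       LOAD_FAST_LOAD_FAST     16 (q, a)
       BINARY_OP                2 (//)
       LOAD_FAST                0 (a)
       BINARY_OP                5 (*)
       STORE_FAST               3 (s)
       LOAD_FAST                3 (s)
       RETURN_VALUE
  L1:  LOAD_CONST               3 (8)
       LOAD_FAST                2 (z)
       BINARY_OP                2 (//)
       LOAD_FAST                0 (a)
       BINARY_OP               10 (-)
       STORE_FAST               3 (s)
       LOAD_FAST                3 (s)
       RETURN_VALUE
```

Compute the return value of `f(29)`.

LOAD_FAST_LOAD_FAST a,a → push 29,29. Stack: [29, 29]
BINARY_OP + → 29 + 29 = 58. Stack: [58]
LOAD_CONST → push 7. Stack: [58, 7]
LOAD_FAST a → push 29. Stack: [58, 7, 29]
BINARY_OP * → 7 * 29 = 203. Stack: [58, 203]
BINARY_OP + → 58 + 203 = 261. Stack: [261]
STORE_FAST q → q=261. Stack: []
LOAD_CONST → push 6. Stack: [6]
LOAD_FAST a → push 29. Stack: [6, 29]
BINARY_OP // → 6 // 29 = 0. Stack: [0]
STORE_FAST z → z=0. Stack: []
LOAD_FAST_LOAD_FAST q,a → push 261,29. Stack: [261, 29]
COMPARE_OP bool(>) → 261 vs 29 = True. Stack: [True]
POP_JUMP_IF_FALSE → pop True; no jump. Stack: []
LOAD_FAST_LOAD_FAST q,a → push 261,29. Stack: [261, 29]
BINARY_OP // → 261 // 29 = 9. Stack: [9]
LOAD_FAST a → push 29. Stack: [9, 29]
BINARY_OP * → 9 * 29 = 261. Stack: [261]
STORE_FAST s → s=261. Stack: []
LOAD_FAST s → push 261. Stack: [261]
RETURN_VALUE → return 261.

261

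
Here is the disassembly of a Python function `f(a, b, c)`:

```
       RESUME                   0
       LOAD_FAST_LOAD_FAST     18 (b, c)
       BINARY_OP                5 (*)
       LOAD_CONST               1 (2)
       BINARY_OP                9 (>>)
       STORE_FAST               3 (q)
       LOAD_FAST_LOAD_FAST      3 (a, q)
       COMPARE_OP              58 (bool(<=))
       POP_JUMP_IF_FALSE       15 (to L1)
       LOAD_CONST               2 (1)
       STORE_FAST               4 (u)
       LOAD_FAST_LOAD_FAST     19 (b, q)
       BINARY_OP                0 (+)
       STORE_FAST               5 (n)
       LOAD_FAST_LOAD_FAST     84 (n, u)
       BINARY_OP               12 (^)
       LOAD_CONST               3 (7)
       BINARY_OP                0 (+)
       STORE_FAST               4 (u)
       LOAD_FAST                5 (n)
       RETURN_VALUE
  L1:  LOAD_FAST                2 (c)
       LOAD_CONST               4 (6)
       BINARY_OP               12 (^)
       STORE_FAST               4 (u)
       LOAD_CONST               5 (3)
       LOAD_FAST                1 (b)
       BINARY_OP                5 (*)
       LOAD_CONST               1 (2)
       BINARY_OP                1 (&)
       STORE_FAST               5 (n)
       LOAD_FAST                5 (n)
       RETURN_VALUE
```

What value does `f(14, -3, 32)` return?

2

LOAD_FAST_LOAD_FAST b,c → push -3,32. Stack: [-3, 32]
BINARY_OP * → -3 * 32 = -96. Stack: [-96]
LOAD_CONST → push 2. Stack: [-96, 2]
BINARY_OP >> → -96 >> 2 = -24. Stack: [-24]
STORE_FAST q → q=-24. Stack: []
LOAD_FAST_LOAD_FAST a,q → push 14,-24. Stack: [14, -24]
COMPARE_OP bool(<=) → 14 vs -24 = False. Stack: [False]
POP_JUMP_IF_FALSE → pop False; jump. Stack: []
LOAD_FAST c → push 32. Stack: [32]
LOAD_CONST → push 6. Stack: [32, 6]
BINARY_OP ^ → 32 ^ 6 = 38. Stack: [38]
STORE_FAST u → u=38. Stack: []
LOAD_CONST → push 3. Stack: [3]
LOAD_FAST b → push -3. Stack: [3, -3]
BINARY_OP * → 3 * -3 = -9. Stack: [-9]
LOAD_CONST → push 2. Stack: [-9, 2]
BINARY_OP & → -9 & 2 = 2. Stack: [2]
STORE_FAST n → n=2. Stack: []
LOAD_FAST n → push 2. Stack: [2]
RETURN_VALUE → return 2.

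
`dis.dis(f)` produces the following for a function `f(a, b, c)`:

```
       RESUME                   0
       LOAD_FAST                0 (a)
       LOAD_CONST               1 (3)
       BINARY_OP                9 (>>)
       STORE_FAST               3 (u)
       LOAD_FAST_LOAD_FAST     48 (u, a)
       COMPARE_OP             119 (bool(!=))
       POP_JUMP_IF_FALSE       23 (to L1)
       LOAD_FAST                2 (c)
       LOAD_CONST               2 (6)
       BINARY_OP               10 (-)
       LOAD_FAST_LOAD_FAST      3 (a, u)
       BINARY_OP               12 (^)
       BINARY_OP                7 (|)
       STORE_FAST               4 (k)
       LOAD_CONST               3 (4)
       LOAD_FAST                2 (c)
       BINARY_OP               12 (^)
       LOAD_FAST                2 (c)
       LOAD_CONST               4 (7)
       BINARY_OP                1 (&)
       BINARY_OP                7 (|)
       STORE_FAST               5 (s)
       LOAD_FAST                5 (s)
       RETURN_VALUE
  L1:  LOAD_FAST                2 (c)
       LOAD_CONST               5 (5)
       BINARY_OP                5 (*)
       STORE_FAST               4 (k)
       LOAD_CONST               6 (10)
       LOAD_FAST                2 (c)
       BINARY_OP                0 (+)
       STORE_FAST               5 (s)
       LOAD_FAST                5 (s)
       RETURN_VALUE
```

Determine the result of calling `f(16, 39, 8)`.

12

LOAD_FAST a → push 16. Stack: [16]
LOAD_CONST → push 3. Stack: [16, 3]
BINARY_OP >> → 16 >> 3 = 2. Stack: [2]
STORE_FAST u → u=2. Stack: []
LOAD_FAST_LOAD_FAST u,a → push 2,16. Stack: [2, 16]
COMPARE_OP bool(!=) → 2 vs 16 = True. Stack: [True]
POP_JUMP_IF_FALSE → pop True; no jump. Stack: []
LOAD_FAST c → push 8. Stack: [8]
LOAD_CONST → push 6. Stack: [8, 6]
BINARY_OP - → 8 - 6 = 2. Stack: [2]
LOAD_FAST_LOAD_FAST a,u → push 16,2. Stack: [2, 16, 2]
BINARY_OP ^ → 16 ^ 2 = 18. Stack: [2, 18]
BINARY_OP | → 2 | 18 = 18. Stack: [18]
STORE_FAST k → k=18. Stack: []
LOAD_CONST → push 4. Stack: [4]
LOAD_FAST c → push 8. Stack: [4, 8]
BINARY_OP ^ → 4 ^ 8 = 12. Stack: [12]
LOAD_FAST c → push 8. Stack: [12, 8]
LOAD_CONST → push 7. Stack: [12, 8, 7]
BINARY_OP & → 8 & 7 = 0. Stack: [12, 0]
BINARY_OP | → 12 | 0 = 12. Stack: [12]
STORE_FAST s → s=12. Stack: []
LOAD_FAST s → push 12. Stack: [12]
RETURN_VALUE → return 12.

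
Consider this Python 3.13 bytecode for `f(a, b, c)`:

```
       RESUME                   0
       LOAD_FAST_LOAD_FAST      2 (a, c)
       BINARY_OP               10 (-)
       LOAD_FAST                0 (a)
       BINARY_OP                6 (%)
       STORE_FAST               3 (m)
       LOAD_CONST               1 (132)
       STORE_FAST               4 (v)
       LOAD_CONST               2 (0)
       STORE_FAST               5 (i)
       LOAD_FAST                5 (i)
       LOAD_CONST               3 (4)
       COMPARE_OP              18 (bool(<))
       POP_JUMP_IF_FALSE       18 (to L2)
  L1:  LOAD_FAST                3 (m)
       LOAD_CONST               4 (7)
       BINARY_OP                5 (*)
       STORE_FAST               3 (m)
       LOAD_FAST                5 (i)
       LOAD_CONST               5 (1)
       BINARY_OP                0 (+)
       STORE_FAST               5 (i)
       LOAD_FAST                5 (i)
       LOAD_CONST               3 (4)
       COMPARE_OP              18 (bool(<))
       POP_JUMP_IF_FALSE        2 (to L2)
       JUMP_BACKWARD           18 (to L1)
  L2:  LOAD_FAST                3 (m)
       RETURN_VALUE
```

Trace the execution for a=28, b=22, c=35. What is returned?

50421

LOAD_FAST_LOAD_FAST a,c → push 28,35. Stack: [28, 35]
BINARY_OP - → 28 - 35 = -7. Stack: [-7]
LOAD_FAST a → push 28. Stack: [-7, 28]
BINARY_OP % → -7 % 28 = 21. Stack: [21]
STORE_FAST m → m=21. Stack: []
LOAD_CONST → push 132. Stack: [132]
STORE_FAST v → v=132. Stack: []
LOAD_CONST → push 0. Stack: [0]
STORE_FAST i → i=0. Stack: []
LOAD_FAST i → push 0. Stack: [0]
LOAD_CONST → push 4. Stack: [0, 4]
COMPARE_OP bool(<) → 0 vs 4 = True. Stack: [True]
POP_JUMP_IF_FALSE → pop True; no jump. Stack: []
LOAD_FAST m → push 21. Stack: [21]
LOAD_CONST → push 7. Stack: [21, 7]
BINARY_OP * → 21 * 7 = 147. Stack: [147]
STORE_FAST m → m=147. Stack: []
LOAD_FAST i → push 0. Stack: [0]
LOAD_CONST → push 1. Stack: [0, 1]
BINARY_OP + → 0 + 1 = 1. Stack: [1]
STORE_FAST i → i=1. Stack: []
LOAD_FAST i → push 1. Stack: [1]
LOAD_CONST → push 4. Stack: [1, 4]
COMPARE_OP bool(<) → 1 vs 4 = True. Stack: [True]
POP_JUMP_IF_FALSE → pop True; no jump. Stack: []
LOAD_FAST m → push 147. Stack: [147]
LOAD_CONST → push 7. Stack: [147, 7]
BINARY_OP * → 147 * 7 = 1029. Stack: [1029]
STORE_FAST m → m=1029. Stack: []
LOAD_FAST i → push 1. Stack: [1]
LOAD_CONST → push 1. Stack: [1, 1]
BINARY_OP + → 1 + 1 = 2. Stack: [2]
STORE_FAST i → i=2. Stack: []
LOAD_FAST i → push 2. Stack: [2]
LOAD_CONST → push 4. Stack: [2, 4]
COMPARE_OP bool(<) → 2 vs 4 = True. Stack: [True]
POP_JUMP_IF_FALSE → pop True; no jump. Stack: []
LOAD_FAST m → push 1029. Stack: [1029]
LOAD_CONST → push 7. Stack: [1029, 7]
BINARY_OP * → 1029 * 7 = 7203. Stack: [7203]
STORE_FAST m → m=7203. Stack: []
LOAD_FAST i → push 2. Stack: [2]
LOAD_CONST → push 1. Stack: [2, 1]
BINARY_OP + → 2 + 1 = 3. Stack: [3]
STORE_FAST i → i=3. Stack: []
LOAD_FAST i → push 3. Stack: [3]
LOAD_CONST → push 4. Stack: [3, 4]
COMPARE_OP bool(<) → 3 vs 4 = True. Stack: [True]
POP_JUMP_IF_FALSE → pop True; no jump. Stack: []
LOAD_FAST m → push 7203. Stack: [7203]
LOAD_CONST → push 7. Stack: [7203, 7]
BINARY_OP * → 7203 * 7 = 50421. Stack: [50421]
STORE_FAST m → m=50421. Stack: []
LOAD_FAST i → push 3. Stack: [3]
LOAD_CONST → push 1. Stack: [3, 1]
BINARY_OP + → 3 + 1 = 4. Stack: [4]
STORE_FAST i → i=4. Stack: []
LOAD_FAST i → push 4. Stack: [4]
LOAD_CONST → push 4. Stack: [4, 4]
COMPARE_OP bool(<) → 4 vs 4 = False. Stack: [False]
POP_JUMP_IF_FALSE → pop False; jump. Stack: []
LOAD_FAST m → push 50421. Stack: [50421]
RETURN_VALUE → return 50421.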